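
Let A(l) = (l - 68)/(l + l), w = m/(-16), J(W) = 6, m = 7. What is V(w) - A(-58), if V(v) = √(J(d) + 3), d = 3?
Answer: 111/58 ≈ 1.9138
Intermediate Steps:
w = -7/16 (w = 7/(-16) = 7*(-1/16) = -7/16 ≈ -0.43750)
A(l) = (-68 + l)/(2*l) (A(l) = (-68 + l)/((2*l)) = (-68 + l)*(1/(2*l)) = (-68 + l)/(2*l))
V(v) = 3 (V(v) = √(6 + 3) = √9 = 3)
V(w) - A(-58) = 3 - (-68 - 58)/(2*(-58)) = 3 - (-1)*(-126)/(2*58) = 3 - 1*63/58 = 3 - 63/58 = 111/58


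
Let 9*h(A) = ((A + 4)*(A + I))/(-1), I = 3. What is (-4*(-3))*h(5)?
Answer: -96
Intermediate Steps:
h(A) = -(3 + A)*(4 + A)/9 (h(A) = (((A + 4)*(A + 3))/(-1))/9 = (((4 + A)*(3 + A))*(-1))/9 = (((3 + A)*(4 + A))*(-1))/9 = (-(3 + A)*(4 + A))/9 = -(3 + A)*(4 + A)/9)
(-4*(-3))*h(5) = (-4*(-3))*(-4/3 - 7/9*5 - 1/9*5**2) = 12*(-4/3 - 35/9 - 1/9*25) = 12*(-4/3 - 35/9 - 25/9) = 12*(-8) = -96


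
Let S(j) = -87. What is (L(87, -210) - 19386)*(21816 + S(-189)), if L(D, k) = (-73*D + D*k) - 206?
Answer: -960704277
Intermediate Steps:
L(D, k) = -206 - 73*D + D*k
(L(87, -210) - 19386)*(21816 + S(-189)) = ((-206 - 73*87 + 87*(-210)) - 19386)*(21816 - 87) = ((-206 - 6351 - 18270) - 19386)*21729 = (-24827 - 19386)*21729 = -44213*21729 = -960704277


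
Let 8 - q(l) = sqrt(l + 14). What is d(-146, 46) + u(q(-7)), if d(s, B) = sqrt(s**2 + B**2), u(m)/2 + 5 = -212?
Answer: -434 + 2*sqrt(5858) ≈ -280.92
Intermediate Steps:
q(l) = 8 - sqrt(14 + l) (q(l) = 8 - sqrt(l + 14) = 8 - sqrt(14 + l))
u(m) = -434 (u(m) = -10 + 2*(-212) = -10 - 424 = -434)
d(s, B) = sqrt(B**2 + s**2)
d(-146, 46) + u(q(-7)) = sqrt(46**2 + (-146)**2) - 434 = sqrt(2116 + 21316) - 434 = sqrt(23432) - 434 = 2*sqrt(5858) - 434 = -434 + 2*sqrt(5858)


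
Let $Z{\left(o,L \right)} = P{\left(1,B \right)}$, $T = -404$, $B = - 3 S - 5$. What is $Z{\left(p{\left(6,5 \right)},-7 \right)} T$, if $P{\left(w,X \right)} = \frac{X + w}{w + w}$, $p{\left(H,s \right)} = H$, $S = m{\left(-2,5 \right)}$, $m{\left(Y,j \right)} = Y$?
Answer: $-404$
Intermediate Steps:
$S = -2$
$B = 1$ ($B = \left(-3\right) \left(-2\right) - 5 = 6 - 5 = 1$)
$P{\left(w,X \right)} = \frac{X + w}{2 w}$
$Z{\left(o,L \right)} = 1$ ($Z{\left(o,L \right)} = \frac{1 + 1}{2 \cdot 1} = \frac{1}{2} \cdot 1 \cdot 2 = 1$)
$Z{\left(p{\left(6,5 \right)},-7 \right)} T = 1 \left(-404\right) = -404$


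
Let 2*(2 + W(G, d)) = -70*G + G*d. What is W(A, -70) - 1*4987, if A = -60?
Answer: -789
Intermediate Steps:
W(G, d) = -2 - 35*G + G*d/2 (W(G, d) = -2 + (-70*G + G*d)/2 = -2 + (-35*G + G*d/2) = -2 - 35*G + G*d/2)
W(A, -70) - 1*4987 = (-2 - 35*(-60) + (1/2)*(-60)*(-70)) - 1*4987 = (-2 + 2100 + 2100) - 4987 = 4198 - 4987 = -789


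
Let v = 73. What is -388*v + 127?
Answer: -28197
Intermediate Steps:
-388*v + 127 = -388*73 + 127 = -28324 + 127 = -28197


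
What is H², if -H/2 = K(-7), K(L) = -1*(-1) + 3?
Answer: 64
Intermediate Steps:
K(L) = 4 (K(L) = 1 + 3 = 4)
H = -8 (H = -2*4 = -8)
H² = (-8)² = 64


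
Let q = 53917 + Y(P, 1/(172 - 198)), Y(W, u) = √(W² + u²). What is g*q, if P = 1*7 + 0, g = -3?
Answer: -161751 - 75*√53/26 ≈ -1.6177e+5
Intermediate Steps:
P = 7 (P = 7 + 0 = 7)
q = 53917 + 25*√53/26 (q = 53917 + √(7² + (1/(172 - 198))²) = 53917 + √(49 + (1/(-26))²) = 53917 + √(49 + (-1/26)²) = 53917 + √(49 + 1/676) = 53917 + √(33125/676) = 53917 + 25*√53/26 ≈ 53924.)
g*q = -3*(53917 + 25*√53/26) = -161751 - 75*√53/26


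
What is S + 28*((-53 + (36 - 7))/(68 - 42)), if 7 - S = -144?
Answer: 1627/13 ≈ 125.15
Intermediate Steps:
S = 151 (S = 7 - 1*(-144) = 7 + 144 = 151)
S + 28*((-53 + (36 - 7))/(68 - 42)) = 151 + 28*((-53 + (36 - 7))/(68 - 42)) = 151 + 28*((-53 + 29)/26) = 151 + 28*(-24*1/26) = 151 + 28*(-12/13) = 151 - 336/13 = 1627/13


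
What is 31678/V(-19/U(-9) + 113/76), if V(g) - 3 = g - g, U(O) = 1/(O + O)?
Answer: 31678/3 ≈ 10559.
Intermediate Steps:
U(O) = 1/(2*O)
V(g) = 3 (V(g) = 3 + (g - g) = 3 + 0 = 3)
31678/V(-19/U(-9) + 113/76) = 31678/3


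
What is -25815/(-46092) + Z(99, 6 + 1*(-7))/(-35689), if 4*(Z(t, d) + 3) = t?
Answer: 153384839/274162898 ≈ 0.55947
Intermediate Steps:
Z(t, d) = -3 + t/4
-25815/(-46092) + Z(99, 6 + 1*(-7))/(-35689) = -25815/(-46092) + (-3 + (¼)*99)/(-35689) = -25815*(-1/46092) + (-3 + 99/4)*(-1/35689) = 8605/15364 + (87/4)*(-1/35689) = 8605/15364 - 87/142756 = 153384839/274162898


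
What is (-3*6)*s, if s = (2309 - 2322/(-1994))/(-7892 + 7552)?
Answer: 10364553/84745 ≈ 122.30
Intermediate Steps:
s = -1151617/169490 (s = (2309 - 2322*(-1/1994))/(-340) = (2309 + 1161/997)*(-1/340) = (2303234/997)*(-1/340) = -1151617/169490 ≈ -6.7946)
(-3*6)*s = -3*6*(-1151617/169490) = -18*(-1151617/169490) = 10364553/84745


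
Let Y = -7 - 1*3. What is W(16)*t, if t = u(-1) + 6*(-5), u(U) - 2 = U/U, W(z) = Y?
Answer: 270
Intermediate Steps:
Y = -10 (Y = -7 - 3 = -10)
W(z) = -10
u(U) = 3 (u(U) = 2 + U/U = 2 + 1 = 3)
t = -27 (t = 3 + 6*(-5) = 3 - 30 = -27)
W(16)*t = -10*(-27) = 270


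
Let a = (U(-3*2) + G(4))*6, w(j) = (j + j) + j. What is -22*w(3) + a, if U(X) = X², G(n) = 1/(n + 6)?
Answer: 93/5 ≈ 18.600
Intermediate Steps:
G(n) = 1/(6 + n)
w(j) = 3*j (w(j) = 2*j + j = 3*j)
a = 1083/5 (a = ((-3*2)² + 1/(6 + 4))*6 = ((-6)² + 1/10)*6 = (36 + ⅒)*6 = (361/10)*6 = 1083/5 ≈ 216.60)
-22*w(3) + a = -66*3 + 1083/5 = -22*9 + 1083/5 = -198 + 1083/5 = 93/5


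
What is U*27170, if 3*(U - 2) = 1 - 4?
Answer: 27170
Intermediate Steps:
U = 1 (U = 2 + (1 - 4)/3 = 2 + (⅓)*(-3) = 2 - 1 = 1)
U*27170 = 1*27170 = 27170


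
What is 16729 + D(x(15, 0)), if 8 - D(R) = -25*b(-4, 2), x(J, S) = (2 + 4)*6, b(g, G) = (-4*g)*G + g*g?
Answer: 17937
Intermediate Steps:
b(g, G) = g**2 - 4*G*g (b(g, G) = -4*G*g + g**2 = g**2 - 4*G*g)
x(J, S) = 36 (x(J, S) = 6*6 = 36)
D(R) = 1208 (D(R) = 8 - (-25)*(-4*(-4 - 4*2)) = 8 - (-25)*(-4*(-4 - 8)) = 8 - (-25)*(-4*(-12)) = 8 - (-25)*48 = 8 - 1*(-1200) = 8 + 1200 = 1208)
16729 + D(x(15, 0)) = 16729 + 1208 = 17937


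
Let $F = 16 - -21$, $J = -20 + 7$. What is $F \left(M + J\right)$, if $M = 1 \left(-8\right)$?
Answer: $-777$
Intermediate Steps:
$M = -8$
$J = -13$
$F = 37$ ($F = 16 + 21 = 37$)
$F \left(M + J\right) = 37 \left(-8 - 13\right) = 37 \left(-21\right) = -777$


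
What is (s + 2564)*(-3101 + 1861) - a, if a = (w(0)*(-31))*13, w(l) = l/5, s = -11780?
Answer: 11427840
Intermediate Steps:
w(l) = l/5
a = 0 (a = (((1/5)*0)*(-31))*13 = (0*(-31))*13 = 0*13 = 0)
(s + 2564)*(-3101 + 1861) - a = (-11780 + 2564)*(-3101 + 1861) - 1*0 = -9216*(-1240) + 0 = 11427840 + 0 = 11427840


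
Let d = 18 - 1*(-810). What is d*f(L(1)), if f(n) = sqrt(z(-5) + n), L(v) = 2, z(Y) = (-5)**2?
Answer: 2484*sqrt(3) ≈ 4302.4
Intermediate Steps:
z(Y) = 25
f(n) = sqrt(25 + n)
d = 828 (d = 18 + 810 = 828)
d*f(L(1)) = 828*sqrt(25 + 2) = 828*sqrt(27) = 828*(3*sqrt(3)) = 2484*sqrt(3)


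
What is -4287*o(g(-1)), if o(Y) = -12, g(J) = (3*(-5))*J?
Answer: 51444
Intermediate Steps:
g(J) = -15*J
-4287*o(g(-1)) = -4287*(-12) = 51444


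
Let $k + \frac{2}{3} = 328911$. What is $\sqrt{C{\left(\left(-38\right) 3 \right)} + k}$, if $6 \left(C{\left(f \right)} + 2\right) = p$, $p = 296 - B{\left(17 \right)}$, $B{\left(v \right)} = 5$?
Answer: $\frac{\sqrt{11842446}}{6} \approx 573.55$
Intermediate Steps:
$k = \frac{986731}{3}$ ($k = - \frac{2}{3} + 328911 = \frac{986731}{3} \approx 3.2891 \cdot 10^{5}$)
$p = 291$ ($p = 296 - 5 = 291$)
$C{\left(f \right)} = \frac{93}{2}$ ($C{\left(f \right)} = -2 + \frac{1}{6} \cdot 291 = -2 + \frac{97}{2} = \frac{93}{2}$)
$\sqrt{C{\left(\left(-38\right) 3 \right)} + k} = \sqrt{\frac{93}{2} + \frac{986731}{3}} = \sqrt{\frac{1973741}{6}} = \frac{\sqrt{11842446}}{6}$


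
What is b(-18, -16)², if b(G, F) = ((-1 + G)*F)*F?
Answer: 23658496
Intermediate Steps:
b(G, F) = F²*(-1 + G) (b(G, F) = (F*(-1 + G))*F = F²*(-1 + G))
b(-18, -16)² = ((-16)²*(-1 - 18))² = (256*(-19))² = (-4864)² = 23658496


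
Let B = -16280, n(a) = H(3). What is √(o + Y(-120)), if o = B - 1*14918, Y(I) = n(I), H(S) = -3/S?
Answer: I*√31199 ≈ 176.63*I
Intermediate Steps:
n(a) = -1 (n(a) = -3/3 = -3*⅓ = -1)
Y(I) = -1
o = -31198 (o = -16280 - 1*14918 = -16280 - 14918 = -31198)
√(o + Y(-120)) = √(-31198 - 1) = √(-31199) = I*√31199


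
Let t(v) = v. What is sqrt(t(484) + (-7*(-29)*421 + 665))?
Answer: 2*sqrt(21653) ≈ 294.30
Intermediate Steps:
sqrt(t(484) + (-7*(-29)*421 + 665)) = sqrt(484 + (-7*(-29)*421 + 665)) = sqrt(484 + (203*421 + 665)) = sqrt(484 + (85463 + 665)) = sqrt(484 + 86128) = sqrt(86612) = 2*sqrt(21653)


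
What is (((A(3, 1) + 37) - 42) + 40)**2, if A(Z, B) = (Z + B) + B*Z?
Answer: 1764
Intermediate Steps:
A(Z, B) = B + Z + B*Z (A(Z, B) = (B + Z) + B*Z = B + Z + B*Z)
(((A(3, 1) + 37) - 42) + 40)**2 = ((((1 + 3 + 1*3) + 37) - 42) + 40)**2 = ((((1 + 3 + 3) + 37) - 42) + 40)**2 = (((7 + 37) - 42) + 40)**2 = ((44 - 42) + 40)**2 = (2 + 40)**2 = 42**2 = 1764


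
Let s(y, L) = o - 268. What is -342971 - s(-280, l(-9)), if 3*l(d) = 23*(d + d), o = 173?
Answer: -342876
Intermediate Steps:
l(d) = 46*d/3 (l(d) = (23*(d + d))/3 = (23*(2*d))/3 = (46*d)/3 = 46*d/3)
s(y, L) = -95 (s(y, L) = 173 - 268 = -95)
-342971 - s(-280, l(-9)) = -342971 - 1*(-95) = -342971 + 95 = -342876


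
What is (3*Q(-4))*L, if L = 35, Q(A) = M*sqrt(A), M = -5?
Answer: -1050*I ≈ -1050.0*I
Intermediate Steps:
Q(A) = -5*sqrt(A)
(3*Q(-4))*L = (3*(-10*I))*35 = -30*I*35 = -1050*I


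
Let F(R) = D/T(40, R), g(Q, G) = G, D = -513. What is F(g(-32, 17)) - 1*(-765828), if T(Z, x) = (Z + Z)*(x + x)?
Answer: 2083051647/2720 ≈ 7.6583e+5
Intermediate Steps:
T(Z, x) = 4*Z*x (T(Z, x) = (2*Z)*(2*x) = 4*Z*x)
F(R) = -513/(160*R) (F(R) = -513*1/(160*R) = -513/(160*R))
F(g(-32, 17)) - 1*(-765828) = -513/160/17 - 1*(-765828) = -513/160*1/17 + 765828 = -513/2720 + 765828 = 2083051647/2720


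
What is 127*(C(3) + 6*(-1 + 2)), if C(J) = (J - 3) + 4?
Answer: 1270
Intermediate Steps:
C(J) = 1 + J (C(J) = (-3 + J) + 4 = 1 + J)
127*(C(3) + 6*(-1 + 2)) = 127*((1 + 3) + 6*(-1 + 2)) = 127*(4 + 6*1) = 127*(4 + 6) = 127*10 = 1270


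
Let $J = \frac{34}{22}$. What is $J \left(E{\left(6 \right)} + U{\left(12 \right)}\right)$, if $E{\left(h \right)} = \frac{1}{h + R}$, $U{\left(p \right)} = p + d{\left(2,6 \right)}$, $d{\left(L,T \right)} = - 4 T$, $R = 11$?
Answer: $- \frac{203}{11} \approx -18.455$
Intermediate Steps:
$U{\left(p \right)} = -24 + p$ ($U{\left(p \right)} = p - 24 = -24 + p$)
$J = \frac{17}{11}$ ($J = 34 \cdot \frac{1}{22} = \frac{17}{11} \approx 1.5455$)
$E{\left(h \right)} = \frac{1}{11 + h}$ ($E{\left(h \right)} = \frac{1}{h + 11} = \frac{1}{11 + h}$)
$J \left(E{\left(6 \right)} + U{\left(12 \right)}\right) = \frac{17 \left(\frac{1}{11 + 6} + \left(-24 + 12\right)\right)}{11} = \frac{17 \left(\frac{1}{17} - 12\right)}{11} = \frac{17}{11} \left(- \frac{203}{17}\right) = - \frac{203}{11}$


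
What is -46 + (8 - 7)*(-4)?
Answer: -50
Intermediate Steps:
-46 + (8 - 7)*(-4) = -46 + 1*(-4) = -46 - 4 = -50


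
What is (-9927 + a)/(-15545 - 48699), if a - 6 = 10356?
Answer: -435/64244 ≈ -0.0067711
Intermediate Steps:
a = 10362 (a = 6 + 10356 = 10362)
(-9927 + a)/(-15545 - 48699) = (-9927 + 10362)/(-15545 - 48699) = 435/(-64244) = 435*(-1/64244) = -435/64244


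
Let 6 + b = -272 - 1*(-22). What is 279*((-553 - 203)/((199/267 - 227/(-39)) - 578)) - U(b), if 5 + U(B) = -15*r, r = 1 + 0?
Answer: 192946541/495862 ≈ 389.11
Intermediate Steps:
b = -256 (b = -6 + (-272 - 1*(-22)) = -6 + (-272 + 22) = -6 - 250 = -256)
r = 1
U(B) = -20 (U(B) = -5 - 15*1 = -5 - 15 = -20)
279*((-553 - 203)/((199/267 - 227/(-39)) - 578)) - U(b) = 279*((-553 - 203)/((199/267 - 227/(-39)) - 578)) - 1*(-20) = 279*(-756/((199*(1/267) - 227*(-1/39)) - 578)) + 20 = 279*(-756/((199/267 + 227/39) - 578)) + 20 = 279*(-756/(22790/3471 - 578)) + 20 = 279*(-756/(-1983448/3471)) + 20 = 279*(-756*(-3471/1983448)) + 20 = 279*(656019/495862) + 20 = 183029301/495862 + 20 = 192946541/495862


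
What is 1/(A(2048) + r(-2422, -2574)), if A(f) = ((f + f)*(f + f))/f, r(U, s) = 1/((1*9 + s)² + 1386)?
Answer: 6580611/53908365313 ≈ 0.00012207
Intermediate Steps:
r(U, s) = 1/(1386 + (9 + s)²) (r(U, s) = 1/((9 + s)² + 1386) = 1/(1386 + (9 + s)²))
A(f) = 4*f (A(f) = ((2*f)*(2*f))/f = (4*f²)/f = 4*f)
1/(A(2048) + r(-2422, -2574)) = 1/(4*2048 + 1/(1386 + (9 - 2574)²)) = 1/(8192 + 1/(1386 + (-2565)²)) = 1/(8192 + 1/(1386 + 6579225)) = 1/(8192 + 1/6580611) = 1/(53908365313/6580611) = 6580611/53908365313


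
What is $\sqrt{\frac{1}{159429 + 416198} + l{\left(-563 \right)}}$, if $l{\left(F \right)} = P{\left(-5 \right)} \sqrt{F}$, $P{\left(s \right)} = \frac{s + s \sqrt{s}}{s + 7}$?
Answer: $\frac{\sqrt{2302508 + 3313464431290 \sqrt{2815} - 3313464431290 i \sqrt{563}}}{1151254} \approx 11.789 - 2.5159 i$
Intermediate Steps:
$P{\left(s \right)} = \frac{s + s^{\frac{3}{2}}}{7 + s}$
$l{\left(F \right)} = \sqrt{F} \left(- \frac{5}{2} - \frac{5 i \sqrt{5}}{2}\right)$ ($l{\left(F \right)} = \frac{-5 + \left(-5\right)^{\frac{3}{2}}}{7 - 5} \sqrt{F} = \frac{-5 - 5 i \sqrt{5}}{2} \sqrt{F} = \left(- \frac{5}{2} - \frac{5 i \sqrt{5}}{2}\right) \sqrt{F} = \sqrt{F} \left(- \frac{5}{2} - \frac{5 i \sqrt{5}}{2}\right)$)
$\sqrt{\frac{1}{159429 + 416198} + l{\left(-563 \right)}} = \sqrt{\frac{1}{159429 + 416198} + \frac{5 \sqrt{-563} \left(-1 - i \sqrt{5}\right)}{2}} = \sqrt{\frac{1}{575627} + \frac{5 i \sqrt{563} \left(-1 - i \sqrt{5}\right)}{2}}$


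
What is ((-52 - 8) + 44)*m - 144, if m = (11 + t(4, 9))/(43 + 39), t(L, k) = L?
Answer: -6024/41 ≈ -146.93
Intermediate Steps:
m = 15/82 (m = (11 + 4)/(43 + 39) = 15/82 ≈ 0.18293)
((-52 - 8) + 44)*m - 144 = ((-52 - 8) + 44)*(15/82) - 144 = (-60 + 44)*(15/82) - 144 = -16*15/82 - 144 = -120/41 - 144 = -6024/41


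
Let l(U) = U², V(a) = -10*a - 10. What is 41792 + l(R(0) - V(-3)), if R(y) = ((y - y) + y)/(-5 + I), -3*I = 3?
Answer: 42192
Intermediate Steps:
V(a) = -10 - 10*a
I = -1 (I = -⅓*3 = -1)
R(y) = -y/6 (R(y) = ((y - y) + y)/(-5 - 1) = (0 + y)/(-6) = y*(-⅙) = -y/6)
41792 + l(R(0) - V(-3)) = 41792 + (-⅙*0 - (-10 - 10*(-3)))² = 41792 + (0 - (-10 + 30))² = 41792 + (0 - 1*20)² = 41792 + (0 - 20)² = 41792 + (-20)² = 41792 + 400 = 42192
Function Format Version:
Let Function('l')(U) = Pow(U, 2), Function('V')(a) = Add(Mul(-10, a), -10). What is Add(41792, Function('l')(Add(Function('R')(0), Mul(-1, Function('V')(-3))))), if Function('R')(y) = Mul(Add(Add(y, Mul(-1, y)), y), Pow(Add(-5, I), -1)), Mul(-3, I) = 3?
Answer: 42192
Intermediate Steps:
Function('V')(a) = Add(-10, Mul(-10, a))
I = -1 (I = Mul(Rational(-1, 3), 3) = -1)
Function('R')(y) = Mul(Rational(-1, 6), y) (Function('R')(y) = Mul(Add(Add(y, Mul(-1, y)), y), Pow(Add(-5, -1), -1)) = Mul(Add(0, y), Pow(-6, -1)) = Mul(y, Rational(-1, 6)) = Mul(Rational(-1, 6), y))
Add(41792, Function('l')(Add(Function('R')(0), Mul(-1, Function('V')(-3))))) = Add(41792, Pow(Add(Mul(Rational(-1, 6), 0), Mul(-1, Add(-10, Mul(-10, -3)))), 2)) = Add(41792, Pow(Add(0, Mul(-1, Add(-10, 30))), 2)) = Add(41792, Pow(Add(0, Mul(-1, 20)), 2)) = Add(41792, Pow(Add(0, -20), 2)) = Add(41792, Pow(-20, 2)) = Add(41792, 400) = 42192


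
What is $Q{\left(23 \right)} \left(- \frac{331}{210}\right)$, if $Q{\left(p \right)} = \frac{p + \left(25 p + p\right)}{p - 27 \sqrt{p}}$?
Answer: $\frac{68517}{49420} + \frac{80433 \sqrt{23}}{49420} \approx 9.1918$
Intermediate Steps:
$Q{\left(p \right)} = \frac{27 p}{p - 27 \sqrt{p}}$ ($Q{\left(p \right)} = \frac{p + 26 p}{p - 27 \sqrt{p}} = \frac{27 p}{p - 27 \sqrt{p}}$)
$Q{\left(23 \right)} \left(- \frac{331}{210}\right) = 27 \cdot 23 \frac{1}{23 - 27 \sqrt{23}} \left(- \frac{331}{210}\right) = \frac{621}{23 - 27 \sqrt{23}} \left(\left(-331\right) \frac{1}{210}\right) = \frac{621}{23 - 27 \sqrt{23}} \left(- \frac{331}{210}\right) = - \frac{68517}{70 \left(23 - 27 \sqrt{23}\right)}$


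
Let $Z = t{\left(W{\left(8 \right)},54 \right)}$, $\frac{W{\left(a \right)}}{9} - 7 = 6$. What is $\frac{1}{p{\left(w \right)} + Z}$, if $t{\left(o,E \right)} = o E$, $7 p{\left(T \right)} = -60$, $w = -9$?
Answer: $\frac{7}{44166} \approx 0.00015849$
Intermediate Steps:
$p{\left(T \right)} = - \frac{60}{7}$ ($p{\left(T \right)} = \frac{1}{7} \left(-60\right) = - \frac{60}{7}$)
$W{\left(a \right)} = 117$ ($W{\left(a \right)} = 63 + 9 \cdot 6 = 63 + 54 = 117$)
$t{\left(o,E \right)} = E o$
$Z = 6318$ ($Z = 54 \cdot 117 = 6318$)
$\frac{1}{p{\left(w \right)} + Z} = \frac{1}{- \frac{60}{7} + 6318} = \frac{1}{\frac{44166}{7}} = \frac{7}{44166}$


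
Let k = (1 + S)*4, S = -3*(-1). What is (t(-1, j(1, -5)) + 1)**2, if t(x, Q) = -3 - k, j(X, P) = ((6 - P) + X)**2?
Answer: 324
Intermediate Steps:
S = 3
k = 16 (k = (1 + 3)*4 = 4*4 = 16)
j(X, P) = (6 + X - P)**2
t(x, Q) = -19 (t(x, Q) = -3 - 1*16 = -3 - 16 = -19)
(t(-1, j(1, -5)) + 1)**2 = (-19 + 1)**2 = (-18)**2 = 324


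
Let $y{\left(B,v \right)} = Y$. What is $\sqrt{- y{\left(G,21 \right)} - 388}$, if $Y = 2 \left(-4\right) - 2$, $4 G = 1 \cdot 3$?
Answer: $3 i \sqrt{42} \approx 19.442 i$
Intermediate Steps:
$G = \frac{3}{4}$ ($G = \frac{1 \cdot 3}{4} = \frac{1}{4} \cdot 3 = \frac{3}{4} \approx 0.75$)
$Y = -10$ ($Y = -8 - 2 = -10$)
$y{\left(B,v \right)} = -10$
$\sqrt{- y{\left(G,21 \right)} - 388} = \sqrt{\left(-1\right) \left(-10\right) - 388} = \sqrt{10 - 388} = \sqrt{-378} = 3 i \sqrt{42}$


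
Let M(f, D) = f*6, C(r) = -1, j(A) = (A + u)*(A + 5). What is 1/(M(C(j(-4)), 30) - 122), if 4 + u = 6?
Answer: -1/128 ≈ -0.0078125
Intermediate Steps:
u = 2 (u = -4 + 6 = 2)
j(A) = (2 + A)*(5 + A) (j(A) = (A + 2)*(A + 5) = (2 + A)*(5 + A))
M(f, D) = 6*f
1/(M(C(j(-4)), 30) - 122) = 1/(6*(-1) - 122) = 1/(-6 - 122) = 1/(-128) = -1/128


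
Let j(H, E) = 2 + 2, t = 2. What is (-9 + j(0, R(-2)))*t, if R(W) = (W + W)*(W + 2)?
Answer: -10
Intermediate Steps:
R(W) = 2*W*(2 + W) (R(W) = (2*W)*(2 + W) = 2*W*(2 + W))
j(H, E) = 4
(-9 + j(0, R(-2)))*t = (-9 + 4)*2 = -5*2 = -10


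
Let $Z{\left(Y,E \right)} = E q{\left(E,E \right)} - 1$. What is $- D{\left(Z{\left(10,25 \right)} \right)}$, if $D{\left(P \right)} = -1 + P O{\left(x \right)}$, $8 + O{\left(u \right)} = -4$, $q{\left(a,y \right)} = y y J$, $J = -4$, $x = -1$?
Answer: $-750011$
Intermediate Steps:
$q{\left(a,y \right)} = - 4 y^{2}$ ($q{\left(a,y \right)} = y y \left(-4\right) = y^{2} \left(-4\right) = - 4 y^{2}$)
$O{\left(u \right)} = -12$ ($O{\left(u \right)} = -8 - 4 = -12$)
$Z{\left(Y,E \right)} = -1 - 4 E^{3}$ ($Z{\left(Y,E \right)} = E \left(- 4 E^{2}\right) - 1 = - 4 E^{3} - 1 = -1 - 4 E^{3}$)
$D{\left(P \right)} = -1 - 12 P$ ($D{\left(P \right)} = -1 + P \left(-12\right) = -1 - 12 P$)
$- D{\left(Z{\left(10,25 \right)} \right)} = - (-1 - 12 \left(-1 - 4 \cdot 25^{3}\right)) = - (-1 - 12 \left(-1 - 62500\right)) = - (-1 - -750012) = - (-1 + 750012) = \left(-1\right) 750011 = -750011$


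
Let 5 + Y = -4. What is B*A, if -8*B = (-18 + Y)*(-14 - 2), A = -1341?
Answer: 72414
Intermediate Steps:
Y = -9 (Y = -5 - 4 = -9)
B = -54 (B = -(-18 - 9)*(-14 - 2)/8 = -(-27)*(-16)/8 = -⅛*432 = -54)
B*A = -54*(-1341) = 72414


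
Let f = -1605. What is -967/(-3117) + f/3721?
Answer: -1404578/11598357 ≈ -0.12110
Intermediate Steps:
-967/(-3117) + f/3721 = -967/(-3117) - 1605/3721 = -967*(-1/3117) - 1605*1/3721 = 967/3117 - 1605/3721 = -1404578/11598357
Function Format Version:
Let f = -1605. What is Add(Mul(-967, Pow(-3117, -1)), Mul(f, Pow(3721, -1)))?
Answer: Rational(-1404578, 11598357) ≈ -0.12110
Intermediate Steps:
Add(Mul(-967, Pow(-3117, -1)), Mul(f, Pow(3721, -1))) = Add(Mul(-967, Pow(-3117, -1)), Mul(-1605, Pow(3721, -1))) = Add(Mul(-967, Rational(-1, 3117)), Mul(-1605, Rational(1, 3721))) = Add(Rational(967, 3117), Rational(-1605, 3721)) = Rational(-1404578, 11598357)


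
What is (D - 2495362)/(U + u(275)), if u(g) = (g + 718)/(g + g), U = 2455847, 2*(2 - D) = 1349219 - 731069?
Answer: -1542439250/1350716843 ≈ -1.1419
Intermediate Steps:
D = -309073 (D = 2 - (1349219 - 731069)/2 = 2 - 1/2*618150 = 2 - 309075 = -309073)
u(g) = (718 + g)/(2*g) (u(g) = (718 + g)/((2*g)) = (718 + g)*(1/(2*g)) = (718 + g)/(2*g))
(D - 2495362)/(U + u(275)) = (-309073 - 2495362)/(2455847 + (1/2)*(718 + 275)/275) = -2804435/(2455847 + (1/2)*(1/275)*993) = -2804435/(2455847 + 993/550) = -2804435/1350716843/550 = -2804435*550/1350716843 = -1542439250/1350716843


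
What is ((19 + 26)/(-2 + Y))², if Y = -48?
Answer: 81/100 ≈ 0.81000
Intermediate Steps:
((19 + 26)/(-2 + Y))² = ((19 + 26)/(-2 - 48))² = (45/(-50))² = (45*(-1/50))² = (-9/10)² = 81/100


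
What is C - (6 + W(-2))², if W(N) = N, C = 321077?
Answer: 321061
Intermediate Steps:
C - (6 + W(-2))² = 321077 - (6 - 2)² = 321077 - 1*4² = 321077 - 1*16 = 321077 - 16 = 321061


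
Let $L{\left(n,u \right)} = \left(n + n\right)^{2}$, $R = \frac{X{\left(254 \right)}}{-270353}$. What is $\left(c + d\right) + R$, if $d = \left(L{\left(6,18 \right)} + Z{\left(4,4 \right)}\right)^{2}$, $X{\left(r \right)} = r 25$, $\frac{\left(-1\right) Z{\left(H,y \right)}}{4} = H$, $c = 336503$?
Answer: $\frac{95404052761}{270353} \approx 3.5289 \cdot 10^{5}$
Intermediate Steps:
$Z{\left(H,y \right)} = - 4 H$
$X{\left(r \right)} = 25 r$
$R = - \frac{6350}{270353}$ ($R = \frac{25 \cdot 254}{-270353} = 6350 \left(- \frac{1}{270353}\right) = - \frac{6350}{270353} \approx -0.023488$)
$L{\left(n,u \right)} = 4 n^{2}$ ($L{\left(n,u \right)} = \left(2 n\right)^{2} = 4 n^{2}$)
$d = 16384$ ($d = \left(4 \cdot 6^{2} - 16\right)^{2} = \left(4 \cdot 36 - 16\right)^{2} = \left(144 - 16\right)^{2} = 128^{2} = 16384$)
$\left(c + d\right) + R = \left(336503 + 16384\right) - \frac{6350}{270353} = 352887 - \frac{6350}{270353} = \frac{95404052761}{270353}$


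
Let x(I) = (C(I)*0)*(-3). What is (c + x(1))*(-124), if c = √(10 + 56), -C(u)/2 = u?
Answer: -124*√66 ≈ -1007.4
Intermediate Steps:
C(u) = -2*u
x(I) = 0 (x(I) = (-2*I*0)*(-3) = 0*(-3) = 0)
c = √66 ≈ 8.1240
(c + x(1))*(-124) = (√66 + 0)*(-124) = √66*(-124) = -124*√66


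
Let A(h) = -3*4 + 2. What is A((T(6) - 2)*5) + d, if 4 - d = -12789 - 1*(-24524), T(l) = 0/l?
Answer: -11741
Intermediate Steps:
T(l) = 0
A(h) = -10 (A(h) = -12 + 2 = -10)
d = -11731 (d = 4 - (-12789 - 1*(-24524)) = 4 - (-12789 + 24524) = 4 - 1*11735 = 4 - 11735 = -11731)
A((T(6) - 2)*5) + d = -10 - 11731 = -11741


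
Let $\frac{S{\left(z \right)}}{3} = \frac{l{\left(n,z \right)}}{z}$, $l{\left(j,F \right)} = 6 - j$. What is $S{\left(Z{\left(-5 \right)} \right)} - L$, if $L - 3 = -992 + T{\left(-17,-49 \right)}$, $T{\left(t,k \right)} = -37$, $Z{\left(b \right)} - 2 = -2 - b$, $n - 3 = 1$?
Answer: $\frac{5136}{5} \approx 1027.2$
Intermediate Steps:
$n = 4$ ($n = 3 + 1 = 4$)
$Z{\left(b \right)} = - b$ ($Z{\left(b \right)} = 2 - \left(2 + b\right) = - b$)
$L = -1026$ ($L = 3 - 1029 = -1026$)
$S{\left(z \right)} = \frac{6}{z}$ ($S{\left(z \right)} = 3 \frac{6 - 4}{z} = 3 \frac{2}{z} = \frac{6}{z}$)
$S{\left(Z{\left(-5 \right)} \right)} - L = \frac{6}{\left(-1\right) \left(-5\right)} - -1026 = \frac{6}{5} + 1026 = \frac{5136}{5}$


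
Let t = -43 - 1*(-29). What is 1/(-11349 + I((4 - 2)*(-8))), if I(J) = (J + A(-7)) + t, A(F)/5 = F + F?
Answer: -1/11449 ≈ -8.7344e-5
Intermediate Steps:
A(F) = 10*F (A(F) = 5*(F + F) = 5*(2*F) = 10*F)
t = -14 (t = -43 + 29 = -14)
I(J) = -84 + J (I(J) = (J + 10*(-7)) - 14 = (J - 70) - 14 = (-70 + J) - 14 = -84 + J)
1/(-11349 + I((4 - 2)*(-8))) = 1/(-11349 + (-84 + (4 - 2)*(-8))) = 1/(-11349 + (-84 + 2*(-8))) = 1/(-11349 + (-84 - 16)) = 1/(-11349 - 100) = 1/(-11449) = -1/11449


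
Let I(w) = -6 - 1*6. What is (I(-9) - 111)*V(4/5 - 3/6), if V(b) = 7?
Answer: -861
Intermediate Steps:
I(w) = -12 (I(w) = -6 - 6 = -12)
(I(-9) - 111)*V(4/5 - 3/6) = (-12 - 111)*7 = -123*7 = -861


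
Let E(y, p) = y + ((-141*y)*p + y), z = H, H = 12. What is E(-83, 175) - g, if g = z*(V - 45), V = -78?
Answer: 2049335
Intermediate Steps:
z = 12
E(y, p) = 2*y - 141*p*y (E(y, p) = y + (-141*p*y + y) = y + (y - 141*p*y) = 2*y - 141*p*y)
g = -1476 (g = 12*(-78 - 45) = 12*(-123) = -1476)
E(-83, 175) - g = -83*(2 - 141*175) - 1*(-1476) = -83*(2 - 24675) + 1476 = -83*(-24673) + 1476 = 2047859 + 1476 = 2049335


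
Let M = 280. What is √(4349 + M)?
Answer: √4629 ≈ 68.037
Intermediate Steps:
√(4349 + M) = √(4349 + 280) = √4629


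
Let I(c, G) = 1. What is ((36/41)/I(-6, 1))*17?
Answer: 612/41 ≈ 14.927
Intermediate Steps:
((36/41)/I(-6, 1))*17 = ((36/41)/1)*17 = ((36*(1/41))*1)*17 = ((36/41)*1)*17 = (36/41)*17 = 612/41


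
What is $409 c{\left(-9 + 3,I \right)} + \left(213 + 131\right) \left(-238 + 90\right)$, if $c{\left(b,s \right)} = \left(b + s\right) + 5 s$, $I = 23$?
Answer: $3076$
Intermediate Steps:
$c{\left(b,s \right)} = b + 6 s$
$409 c{\left(-9 + 3,I \right)} + \left(213 + 131\right) \left(-238 + 90\right) = 409 \left(\left(-9 + 3\right) + 6 \cdot 23\right) + \left(213 + 131\right) \left(-238 + 90\right) = 409 \left(-6 + 138\right) + 344 \left(-148\right) = 409 \cdot 132 - 50912 = 53988 - 50912 = 3076$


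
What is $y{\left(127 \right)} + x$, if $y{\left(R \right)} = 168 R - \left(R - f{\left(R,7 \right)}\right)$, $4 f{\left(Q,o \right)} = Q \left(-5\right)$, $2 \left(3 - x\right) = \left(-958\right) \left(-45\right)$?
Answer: $- \frac{2007}{4} \approx -501.75$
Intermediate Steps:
$x = -21552$ ($x = 3 - \frac{\left(-958\right) \left(-45\right)}{2} = 3 - 21555 = -21552$)
$f{\left(Q,o \right)} = - \frac{5 Q}{4}$ ($f{\left(Q,o \right)} = \frac{Q \left(-5\right)}{4} = \frac{\left(-5\right) Q}{4} = - \frac{5 Q}{4}$)
$y{\left(R \right)} = \frac{663 R}{4}$ ($y{\left(R \right)} = 168 R - \frac{9 R}{4} = \frac{663 R}{4}$)
$y{\left(127 \right)} + x = \frac{663}{4} \cdot 127 - 21552 = \frac{84201}{4} - 21552 = - \frac{2007}{4}$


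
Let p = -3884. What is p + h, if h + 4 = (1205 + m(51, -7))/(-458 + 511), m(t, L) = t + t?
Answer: -204757/53 ≈ -3863.3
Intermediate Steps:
m(t, L) = 2*t
h = 1095/53 (h = -4 + (1205 + 2*51)/(-458 + 511) = -4 + (1205 + 102)/53 = -4 + 1307*(1/53) = -4 + 1307/53 = 1095/53 ≈ 20.660)
p + h = -3884 + 1095/53 = -204757/53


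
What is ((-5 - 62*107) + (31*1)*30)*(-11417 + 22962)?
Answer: -65910405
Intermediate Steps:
((-5 - 62*107) + (31*1)*30)*(-11417 + 22962) = ((-5 - 6634) + 31*30)*11545 = (-6639 + 930)*11545 = -5709*11545 = -65910405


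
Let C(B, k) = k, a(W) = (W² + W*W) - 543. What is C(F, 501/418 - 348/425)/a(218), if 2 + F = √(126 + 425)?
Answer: 67461/16788813250 ≈ 4.0182e-6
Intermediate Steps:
a(W) = -543 + 2*W² (a(W) = (W² + W²) - 543 = 2*W² - 543 = -543 + 2*W²)
F = -2 + √551 (F = -2 + √(126 + 425) = -2 + √551 ≈ 21.473)
C(F, 501/418 - 348/425)/a(218) = (501/418 - 348/425)/(-543 + 2*218²) = (501*(1/418) - 348*1/425)/(-543 + 2*47524) = (501/418 - 348/425)/(-543 + 95048) = (67461/177650)/94505 = (67461/177650)*(1/94505) = 67461/16788813250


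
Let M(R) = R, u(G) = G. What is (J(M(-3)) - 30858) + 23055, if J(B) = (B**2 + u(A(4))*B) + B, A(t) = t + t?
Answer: -7821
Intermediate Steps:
A(t) = 2*t
J(B) = B**2 + 9*B (J(B) = (B**2 + (2*4)*B) + B = (B**2 + 8*B) + B = B**2 + 9*B)
(J(M(-3)) - 30858) + 23055 = (-3*(9 - 3) - 30858) + 23055 = (-3*6 - 30858) + 23055 = (-18 - 30858) + 23055 = -30876 + 23055 = -7821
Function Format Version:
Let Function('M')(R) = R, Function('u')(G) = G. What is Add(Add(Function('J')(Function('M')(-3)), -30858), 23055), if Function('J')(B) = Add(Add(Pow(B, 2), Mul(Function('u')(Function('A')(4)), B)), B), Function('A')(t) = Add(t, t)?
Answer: -7821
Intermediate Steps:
Function('A')(t) = Mul(2, t)
Function('J')(B) = Add(Pow(B, 2), Mul(9, B)) (Function('J')(B) = Add(Add(Pow(B, 2), Mul(Mul(2, 4), B)), B) = Add(Add(Pow(B, 2), Mul(8, B)), B) = Add(Pow(B, 2), Mul(9, B)))
Add(Add(Function('J')(Function('M')(-3)), -30858), 23055) = Add(Add(Mul(-3, Add(9, -3)), -30858), 23055) = Add(Add(Mul(-3, 6), -30858), 23055) = Add(Add(-18, -30858), 23055) = Add(-30876, 23055) = -7821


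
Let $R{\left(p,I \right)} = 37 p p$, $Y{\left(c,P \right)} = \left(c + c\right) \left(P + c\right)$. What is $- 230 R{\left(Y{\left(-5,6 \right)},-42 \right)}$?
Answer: $-851000$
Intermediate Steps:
$Y{\left(c,P \right)} = 2 c \left(P + c\right)$
$R{\left(p,I \right)} = 37 p^{2}$
$- 230 R{\left(Y{\left(-5,6 \right)},-42 \right)} = - 230 \cdot 37 \left(2 \left(-5\right) \left(6 - 5\right)\right)^{2} = - 230 \cdot 37 \left(2 \left(-5\right) 1\right)^{2} = - 230 \cdot 37 \left(-10\right)^{2} = - 230 \cdot 37 \cdot 100 = \left(-230\right) 3700 = -851000$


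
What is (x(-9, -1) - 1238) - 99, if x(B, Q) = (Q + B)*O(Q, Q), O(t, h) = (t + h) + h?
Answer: -1307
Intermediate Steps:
O(t, h) = t + 2*h (O(t, h) = (h + t) + h = t + 2*h)
x(B, Q) = 3*Q*(B + Q) (x(B, Q) = (Q + B)*(Q + 2*Q) = (B + Q)*(3*Q) = 3*Q*(B + Q))
(x(-9, -1) - 1238) - 99 = (3*(-1)*(-9 - 1) - 1238) - 99 = (3*(-1)*(-10) - 1238) - 99 = (30 - 1238) - 99 = -1208 - 99 = -1307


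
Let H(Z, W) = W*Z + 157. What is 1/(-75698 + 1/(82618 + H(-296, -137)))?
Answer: -123327/9335607245 ≈ -1.3210e-5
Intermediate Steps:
H(Z, W) = 157 + W*Z
1/(-75698 + 1/(82618 + H(-296, -137))) = 1/(-75698 + 1/(82618 + (157 - 137*(-296)))) = 1/(-75698 + 1/(82618 + (157 + 40552))) = 1/(-75698 + 1/(82618 + 40709)) = 1/(-75698 + 1/123327) = 1/(-9335607245/123327) = -123327/9335607245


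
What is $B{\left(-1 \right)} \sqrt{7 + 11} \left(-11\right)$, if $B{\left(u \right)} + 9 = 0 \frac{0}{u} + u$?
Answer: $330 \sqrt{2} \approx 466.69$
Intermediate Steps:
$B{\left(u \right)} = -9 + u$ ($B{\left(u \right)} = -9 + \left(0 \frac{0}{u} + u\right) = -9 + \left(0 \cdot 0 + u\right) = -9 + \left(0 + u\right) = -9 + u$)
$B{\left(-1 \right)} \sqrt{7 + 11} \left(-11\right) = \left(-9 - 1\right) \sqrt{7 + 11} \left(-11\right) = - 10 \sqrt{18} \left(-11\right) = - 10 \cdot 3 \sqrt{2} \left(-11\right) = - 30 \sqrt{2} \left(-11\right) = 330 \sqrt{2}$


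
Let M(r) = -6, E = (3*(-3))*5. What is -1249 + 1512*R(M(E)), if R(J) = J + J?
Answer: -19393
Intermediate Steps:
E = -45 (E = -9*5 = -45)
R(J) = 2*J
-1249 + 1512*R(M(E)) = -1249 + 1512*(2*(-6)) = -1249 + 1512*(-12) = -1249 - 18144 = -19393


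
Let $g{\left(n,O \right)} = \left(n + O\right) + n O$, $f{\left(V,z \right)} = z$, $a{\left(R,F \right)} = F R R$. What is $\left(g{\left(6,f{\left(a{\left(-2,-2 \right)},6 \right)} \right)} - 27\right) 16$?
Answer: $336$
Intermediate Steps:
$a{\left(R,F \right)} = F R^{2}$
$g{\left(n,O \right)} = O + n + O n$ ($g{\left(n,O \right)} = \left(O + n\right) + O n = O + n + O n$)
$\left(g{\left(6,f{\left(a{\left(-2,-2 \right)},6 \right)} \right)} - 27\right) 16 = \left(\left(6 + 6 + 6 \cdot 6\right) - 27\right) 16 = \left(\left(6 + 6 + 36\right) - 27\right) 16 = \left(48 - 27\right) 16 = 21 \cdot 16 = 336$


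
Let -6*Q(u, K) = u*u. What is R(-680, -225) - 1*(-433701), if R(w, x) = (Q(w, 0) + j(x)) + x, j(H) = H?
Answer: 1068553/3 ≈ 3.5618e+5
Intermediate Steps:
Q(u, K) = -u²/6 (Q(u, K) = -u*u/6 = -u²/6)
R(w, x) = 2*x - w²/6 (R(w, x) = (-w²/6 + x) + x = (x - w²/6) + x = 2*x - w²/6)
R(-680, -225) - 1*(-433701) = (2*(-225) - ⅙*(-680)²) - 1*(-433701) = (-450 - ⅙*462400) + 433701 = (-450 - 231200/3) + 433701 = -232550/3 + 433701 = 1068553/3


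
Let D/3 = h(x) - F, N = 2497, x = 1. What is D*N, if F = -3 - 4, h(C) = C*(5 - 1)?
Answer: 82401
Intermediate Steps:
h(C) = 4*C (h(C) = C*4 = 4*C)
F = -7
D = 33 (D = 3*(4*1 - 1*(-7)) = 3*(4 + 7) = 3*11 = 33)
D*N = 33*2497 = 82401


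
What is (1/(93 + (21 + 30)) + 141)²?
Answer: 412293025/20736 ≈ 19883.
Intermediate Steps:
(1/(93 + (21 + 30)) + 141)² = (1/(93 + 51) + 141)² = (1/144 + 141)² = (20305/144)² = 412293025/20736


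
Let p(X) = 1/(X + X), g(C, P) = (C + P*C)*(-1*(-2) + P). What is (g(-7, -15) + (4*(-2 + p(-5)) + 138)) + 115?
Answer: -5147/5 ≈ -1029.4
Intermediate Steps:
g(C, P) = (2 + P)*(C + C*P) (g(C, P) = (C + C*P)*(2 + P) = (2 + P)*(C + C*P))
p(X) = 1/(2*X)
(g(-7, -15) + (4*(-2 + p(-5)) + 138)) + 115 = (-7*(2 + (-15)² + 3*(-15)) + (4*(-2 + (½)/(-5)) + 138)) + 115 = (-7*(2 + 225 - 45) + (4*(-2 + (½)*(-⅕)) + 138)) + 115 = (-7*182 + (4*(-2 - ⅒) + 138)) + 115 = (-1274 + (4*(-21/10) + 138)) + 115 = (-1274 + (-42/5 + 138)) + 115 = (-1274 + 648/5) + 115 = -5722/5 + 115 = -5147/5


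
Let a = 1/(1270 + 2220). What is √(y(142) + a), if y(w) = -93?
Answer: I*√1132745810/3490 ≈ 9.6436*I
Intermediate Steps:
a = 1/3490 ≈ 0.00028653
√(y(142) + a) = √(-93 + 1/3490) = √(-324569/3490) = I*√1132745810/3490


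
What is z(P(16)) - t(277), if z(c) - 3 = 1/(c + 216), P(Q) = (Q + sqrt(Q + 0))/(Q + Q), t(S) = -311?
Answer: 544170/1733 ≈ 314.00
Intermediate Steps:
P(Q) = (Q + sqrt(Q))/(2*Q) (P(Q) = (Q + sqrt(Q))/((2*Q)) = (Q + sqrt(Q))*(1/(2*Q)) = (Q + sqrt(Q))/(2*Q))
z(c) = 3 + 1/(216 + c) (z(c) = 3 + 1/(c + 216) = 3 + 1/(216 + c))
z(P(16)) - t(277) = (649 + 3*(1/2 + 1/(2*sqrt(16))))/(216 + (1/2 + 1/(2*sqrt(16)))) - 1*(-311) = (649 + 3*(1/2 + (1/2)*(1/4)))/(216 + (1/2 + (1/2)*(1/4))) + 311 = (649 + 3*(1/2 + 1/8))/(216 + (1/2 + 1/8)) + 311 = (649 + 3*(5/8))/(216 + 5/8) + 311 = (649 + 15/8)/(1733/8) + 311 = (8/1733)*(5207/8) + 311 = 5207/1733 + 311 = 544170/1733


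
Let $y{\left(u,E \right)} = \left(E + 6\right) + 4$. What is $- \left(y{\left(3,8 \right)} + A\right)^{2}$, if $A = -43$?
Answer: $-625$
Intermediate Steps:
$y{\left(u,E \right)} = 10 + E$ ($y{\left(u,E \right)} = \left(6 + E\right) + 4 = 10 + E$)
$- \left(y{\left(3,8 \right)} + A\right)^{2} = - \left(\left(10 + 8\right) - 43\right)^{2} = - \left(18 - 43\right)^{2} = - \left(-25\right)^{2} = \left(-1\right) 625 = -625$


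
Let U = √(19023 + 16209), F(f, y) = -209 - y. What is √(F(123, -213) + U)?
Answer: 2*√(1 + √2202) ≈ 13.846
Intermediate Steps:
U = 4*√2202 (U = √35232 = 4*√2202 ≈ 187.70)
√(F(123, -213) + U) = √((-209 - 1*(-213)) + 4*√2202) = √((-209 + 213) + 4*√2202) = √(4 + 4*√2202)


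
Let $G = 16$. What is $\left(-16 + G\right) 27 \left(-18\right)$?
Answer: $0$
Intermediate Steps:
$\left(-16 + G\right) 27 \left(-18\right) = \left(-16 + 16\right) 27 \left(-18\right) = 0 \cdot 27 \left(-18\right) = 0 \left(-18\right) = 0$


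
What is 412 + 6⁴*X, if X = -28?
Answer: -35876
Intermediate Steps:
412 + 6⁴*X = 412 + 6⁴*(-28) = 412 + 1296*(-28) = 412 - 36288 = -35876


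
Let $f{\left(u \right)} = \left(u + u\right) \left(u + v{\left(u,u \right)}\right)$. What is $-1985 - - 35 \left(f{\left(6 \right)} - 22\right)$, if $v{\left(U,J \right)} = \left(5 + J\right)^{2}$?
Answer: $50585$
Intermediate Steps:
$f{\left(u \right)} = 2 u \left(u + \left(5 + u\right)^{2}\right)$ ($f{\left(u \right)} = \left(u + u\right) \left(u + \left(5 + u\right)^{2}\right) = 2 u \left(u + \left(5 + u\right)^{2}\right)$)
$-1985 - - 35 \left(f{\left(6 \right)} - 22\right) = -1985 - - 35 \left(2 \cdot 6 \left(6 + \left(5 + 6\right)^{2}\right) - 22\right) = -1985 - - 35 \left(2 \cdot 6 \left(6 + 11^{2}\right) - 22\right) = -1985 - - 35 \left(2 \cdot 6 \left(6 + 121\right) - 22\right) = -1985 - - 35 \left(2 \cdot 6 \cdot 127 - 22\right) = -1985 - - 35 \left(1524 - 22\right) = -1985 - \left(-35\right) 1502 = -1985 - -52570 = -1985 + 52570 = 50585$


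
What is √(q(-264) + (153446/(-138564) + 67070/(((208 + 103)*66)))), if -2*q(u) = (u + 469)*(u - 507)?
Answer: √123320306206057626699/39502287 ≈ 281.12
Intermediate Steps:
q(u) = -(-507 + u)*(469 + u)/2 (q(u) = -(u + 469)*(u - 507)/2 = -(469 + u)*(-507 + u)/2 = -(-507 + u)*(469 + u)/2)
√(q(-264) + (153446/(-138564) + 67070/(((208 + 103)*66)))) = √((237783/2 + 19*(-264) - ½*(-264)²) + (153446/(-138564) + 67070/(((208 + 103)*66)))) = √((237783/2 - 5016 - ½*69696) + (153446*(-1/138564) + 67070/((311*66)))) = √((237783/2 - 5016 - 34848) + (-76723/69282 + 67070/20526)) = √(158055/2 + (-76723/69282 + 67070*(1/20526))) = √(158055/2 + (-76723/69282 + 33535/10263)) = √(158055/2 + 511987907/237013722) = √(9365556951631/118506861) = √123320306206057626699/39502287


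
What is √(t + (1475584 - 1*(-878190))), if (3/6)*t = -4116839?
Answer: 4*I*√367494 ≈ 2424.9*I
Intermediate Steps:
t = -8233678 (t = 2*(-4116839) = -8233678)
√(t + (1475584 - 1*(-878190))) = √(-8233678 + (1475584 - 1*(-878190))) = √(-8233678 + (1475584 + 878190)) = √(-8233678 + 2353774) = √(-5879904) = 4*I*√367494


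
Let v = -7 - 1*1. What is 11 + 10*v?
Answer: -69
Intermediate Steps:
v = -8 (v = -7 - 1 = -8)
11 + 10*v = 11 + 10*(-8) = 11 - 80 = -69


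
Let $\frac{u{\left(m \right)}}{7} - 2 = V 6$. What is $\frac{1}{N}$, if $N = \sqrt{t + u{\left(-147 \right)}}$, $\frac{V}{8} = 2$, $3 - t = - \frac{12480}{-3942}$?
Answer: $\frac{3 \sqrt{32893289}}{450593} \approx 0.038185$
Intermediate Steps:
$t = - \frac{109}{657}$ ($t = 3 - - \frac{12480}{-3942} = 3 - \left(-12480\right) \left(- \frac{1}{3942}\right) = 3 - \frac{2080}{657} = - \frac{109}{657} \approx -0.16591$)
$V = 16$ ($V = 8 \cdot 2 = 16$)
$u{\left(m \right)} = 686$ ($u{\left(m \right)} = 14 + 7 \cdot 16 \cdot 6 = 14 + 7 \cdot 96 = 14 + 672 = 686$)
$N = \frac{\sqrt{32893289}}{219}$ ($N = \sqrt{- \frac{109}{657} + 686} = \sqrt{\frac{450593}{657}} = \frac{\sqrt{32893289}}{219} \approx 26.188$)
$\frac{1}{N} = \frac{1}{\frac{1}{219} \sqrt{32893289}} = \frac{3 \sqrt{32893289}}{450593}$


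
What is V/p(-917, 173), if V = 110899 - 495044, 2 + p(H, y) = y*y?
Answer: -384145/29927 ≈ -12.836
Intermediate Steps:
p(H, y) = -2 + y² (p(H, y) = -2 + y*y = -2 + y²)
V = -384145
V/p(-917, 173) = -384145/(-2 + 173²) = -384145/(-2 + 29929) = -384145/29927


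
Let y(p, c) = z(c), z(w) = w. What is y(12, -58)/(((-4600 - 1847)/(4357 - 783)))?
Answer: 207292/6447 ≈ 32.153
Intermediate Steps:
y(p, c) = c
y(12, -58)/(((-4600 - 1847)/(4357 - 783))) = -58*(4357 - 783)/(-4600 - 1847) = -58/((-6447/3574)) = -58/((-6447*1/3574)) = -58/(-6447/3574) = -58*(-3574/6447) = 207292/6447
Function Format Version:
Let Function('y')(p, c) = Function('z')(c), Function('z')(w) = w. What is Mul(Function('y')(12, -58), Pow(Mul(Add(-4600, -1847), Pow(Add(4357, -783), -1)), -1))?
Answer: Rational(207292, 6447) ≈ 32.153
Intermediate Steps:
Function('y')(p, c) = c
Mul(Function('y')(12, -58), Pow(Mul(Add(-4600, -1847), Pow(Add(4357, -783), -1)), -1)) = Mul(-58, Pow(Mul(Add(-4600, -1847), Pow(Add(4357, -783), -1)), -1)) = Mul(-58, Pow(Mul(-6447, Pow(3574, -1)), -1)) = Mul(-58, Pow(Mul(-6447, Rational(1, 3574)), -1)) = Mul(-58, Pow(Rational(-6447, 3574), -1)) = Mul(-58, Rational(-3574, 6447)) = Rational(207292, 6447)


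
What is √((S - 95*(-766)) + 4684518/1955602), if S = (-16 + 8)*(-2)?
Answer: √575145504593445/88891 ≈ 269.79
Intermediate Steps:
S = 16 (S = -8*(-2) = 16)
√((S - 95*(-766)) + 4684518/1955602) = √((16 - 95*(-766)) + 4684518/1955602) = √((16 + 72770) + 4684518*(1/1955602)) = √(72786 + 2342259/977801) = √(71172565845/977801) = √575145504593445/88891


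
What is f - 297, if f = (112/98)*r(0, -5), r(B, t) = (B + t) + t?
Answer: -2159/7 ≈ -308.43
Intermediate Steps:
r(B, t) = B + 2*t
f = -80/7 (f = (112/98)*(0 + 2*(-5)) = (112*(1/98))*(0 - 10) = (8/7)*(-10) = -80/7 ≈ -11.429)
f - 297 = -80/7 - 297 = -2159/7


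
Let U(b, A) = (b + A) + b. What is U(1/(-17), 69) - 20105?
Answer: -340614/17 ≈ -20036.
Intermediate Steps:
U(b, A) = A + 2*b (U(b, A) = (A + b) + b = A + 2*b)
U(1/(-17), 69) - 20105 = (69 + 2/(-17)) - 20105 = (69 + 2*(-1/17)) - 20105 = (69 - 2/17) - 20105 = 1171/17 - 20105 = -340614/17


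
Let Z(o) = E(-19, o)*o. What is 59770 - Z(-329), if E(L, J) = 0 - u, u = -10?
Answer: 63060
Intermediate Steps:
E(L, J) = 10 (E(L, J) = 0 - 1*(-10) = 0 + 10 = 10)
Z(o) = 10*o
59770 - Z(-329) = 59770 - 10*(-329) = 59770 - 1*(-3290) = 59770 + 3290 = 63060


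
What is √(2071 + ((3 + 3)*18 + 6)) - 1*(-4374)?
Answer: 4374 + √2185 ≈ 4420.7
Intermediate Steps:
√(2071 + ((3 + 3)*18 + 6)) - 1*(-4374) = √(2071 + (6*18 + 6)) + 4374 = √(2071 + (108 + 6)) + 4374 = √(2071 + 114) + 4374 = √2185 + 4374 = 4374 + √2185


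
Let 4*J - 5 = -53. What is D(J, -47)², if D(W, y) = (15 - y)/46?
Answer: 961/529 ≈ 1.8166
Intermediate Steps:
J = -12 (J = 5/4 + (¼)*(-53) = 5/4 - 53/4 = -12)
D(W, y) = 15/46 - y/46 (D(W, y) = (15 - y)*(1/46) = 15/46 - y/46)
D(J, -47)² = (15/46 - 1/46*(-47))² = (15/46 + 47/46)² = (31/23)² = 961/529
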